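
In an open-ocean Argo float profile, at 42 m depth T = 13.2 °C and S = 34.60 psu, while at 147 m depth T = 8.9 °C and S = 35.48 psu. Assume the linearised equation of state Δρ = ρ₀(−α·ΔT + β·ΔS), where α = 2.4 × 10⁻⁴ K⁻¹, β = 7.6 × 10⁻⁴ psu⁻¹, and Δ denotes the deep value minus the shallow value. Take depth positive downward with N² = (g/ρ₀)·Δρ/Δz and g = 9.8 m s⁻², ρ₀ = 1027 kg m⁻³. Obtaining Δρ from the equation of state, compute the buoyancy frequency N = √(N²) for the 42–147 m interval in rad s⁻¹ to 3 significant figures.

0.0126 rad s⁻¹

ΔT = -4.3 K, ΔS = +0.88 psu (deep − shallow).
Δρ/ρ₀ = −αΔT + βΔS = 1.032 × 10⁻³ + 6.688 × 10⁻⁴ = 1.7008 × 10⁻³, so Δρ ≈ 1.747 kg m⁻³.
N² = (g/ρ₀)·Δρ/Δz = g·(Δρ/ρ₀)/Δz = 9.8 × 1.7008 × 10⁻³ / 105 = 1.5874 × 10⁻⁴ s⁻².
N = √(1.5874 × 10⁻⁴) = 0.012599 rad s⁻¹ ≈ 0.0126 rad s⁻¹.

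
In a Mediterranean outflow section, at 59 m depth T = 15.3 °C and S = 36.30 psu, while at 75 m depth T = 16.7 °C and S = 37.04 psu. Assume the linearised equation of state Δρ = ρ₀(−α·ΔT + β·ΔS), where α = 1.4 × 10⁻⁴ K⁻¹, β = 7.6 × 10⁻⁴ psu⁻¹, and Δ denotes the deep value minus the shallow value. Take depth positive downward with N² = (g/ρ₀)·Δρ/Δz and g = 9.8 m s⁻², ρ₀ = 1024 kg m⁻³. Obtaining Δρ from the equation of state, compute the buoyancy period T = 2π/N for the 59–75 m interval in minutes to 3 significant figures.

6.99 min

ΔT = +1.4 K, ΔS = +0.74 psu (deep − shallow).
Δρ/ρ₀ = −αΔT + βΔS = -1.96 × 10⁻⁴ + 5.624 × 10⁻⁴ = 3.664 × 10⁻⁴, so Δρ ≈ 0.3752 kg m⁻³.
N² = (g/ρ₀)·Δρ/Δz = g·(Δρ/ρ₀)/Δz = 9.8 × 3.664 × 10⁻⁴ / 16 = 2.2442 × 10⁻⁴ s⁻².
N = √(2.2442 × 10⁻⁴) = 0.014981 rad s⁻¹ → T = 2π/N = 419.41 s = 6.9902 min ≈ 6.99 min.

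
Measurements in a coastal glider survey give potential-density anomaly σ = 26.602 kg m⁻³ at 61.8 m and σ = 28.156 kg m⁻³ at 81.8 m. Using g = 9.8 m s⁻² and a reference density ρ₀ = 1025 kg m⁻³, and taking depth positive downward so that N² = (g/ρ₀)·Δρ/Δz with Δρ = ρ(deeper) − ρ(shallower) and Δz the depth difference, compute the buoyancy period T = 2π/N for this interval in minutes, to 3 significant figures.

3.84 min

Δρ = 1028.156 − 1026.602 = 1.554 kg m⁻³ over Δz = 81.8 − 61.8 = 20 m.
N² = (9.8/1025) × (1.554/20) = 7.4289 × 10⁻⁴ s⁻².
N = √(7.4289 × 10⁻⁴) = 0.027256 rad s⁻¹, so T = 2π/N = 230.52 s = 3.8420 min ≈ 3.84 min.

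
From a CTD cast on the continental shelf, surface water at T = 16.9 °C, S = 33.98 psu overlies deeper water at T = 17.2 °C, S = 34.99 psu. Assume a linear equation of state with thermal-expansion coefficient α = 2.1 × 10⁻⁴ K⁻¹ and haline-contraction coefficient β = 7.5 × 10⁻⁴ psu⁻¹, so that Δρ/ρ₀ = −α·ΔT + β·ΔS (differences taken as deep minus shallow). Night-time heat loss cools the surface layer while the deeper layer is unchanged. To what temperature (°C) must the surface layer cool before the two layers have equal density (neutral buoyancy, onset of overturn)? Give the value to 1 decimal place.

Neutral buoyancy requires Δρ = 0, i.e. −α(T_deep − T_surf′) + β(S_deep − S_surf) = 0.
T_surf′ = T_deep − (β/α)·ΔS = 17.2 − (7.5 × 10⁻⁴/2.1 × 10⁻⁴)·(+1.01) = 13.593 °C.
Cooling required: 16.9 − (13.593) = 3.307 °C.

13.6 °C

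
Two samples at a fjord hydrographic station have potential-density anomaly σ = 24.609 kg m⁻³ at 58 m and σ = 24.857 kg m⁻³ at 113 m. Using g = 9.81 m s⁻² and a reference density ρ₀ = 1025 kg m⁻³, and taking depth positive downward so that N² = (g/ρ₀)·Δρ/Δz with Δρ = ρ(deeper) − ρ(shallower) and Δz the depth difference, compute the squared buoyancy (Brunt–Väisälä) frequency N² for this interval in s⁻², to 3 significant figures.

4.32 × 10⁻⁵ s⁻²

Δρ = 1024.857 − 1024.609 = 0.248 kg m⁻³ over Δz = 113 − 58 = 55 m.
N² = (9.81/1025) × (0.248/55) = 4.3155 × 10⁻⁵ s⁻² ≈ 4.32 × 10⁻⁵ s⁻².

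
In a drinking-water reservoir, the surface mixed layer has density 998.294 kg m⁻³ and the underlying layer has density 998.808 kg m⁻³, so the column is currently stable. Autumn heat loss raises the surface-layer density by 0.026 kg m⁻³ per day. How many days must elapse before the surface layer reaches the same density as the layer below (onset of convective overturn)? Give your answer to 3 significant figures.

19.8 days

Density deficit of the surface layer: 998.808 − 998.294 = 0.514 kg m⁻³.
Required change = 0.514 / 0.026 = 19.8 days.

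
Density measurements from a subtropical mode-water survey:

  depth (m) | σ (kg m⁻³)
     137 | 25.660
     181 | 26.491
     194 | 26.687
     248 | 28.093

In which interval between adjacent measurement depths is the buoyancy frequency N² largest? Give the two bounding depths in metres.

Compute the density gradient over each adjacent pair:
  137–181 m: Δρ/Δz = 0.831/44 = 0.019 kg m⁻⁴
  181–194 m: Δρ/Δz = 0.196/13 = 0.015 kg m⁻⁴
  194–248 m: Δρ/Δz = 1.406/54 = 0.026 kg m⁻⁴
The largest gradient is in the 194–248 m interval — the pycnocline.

194–248 m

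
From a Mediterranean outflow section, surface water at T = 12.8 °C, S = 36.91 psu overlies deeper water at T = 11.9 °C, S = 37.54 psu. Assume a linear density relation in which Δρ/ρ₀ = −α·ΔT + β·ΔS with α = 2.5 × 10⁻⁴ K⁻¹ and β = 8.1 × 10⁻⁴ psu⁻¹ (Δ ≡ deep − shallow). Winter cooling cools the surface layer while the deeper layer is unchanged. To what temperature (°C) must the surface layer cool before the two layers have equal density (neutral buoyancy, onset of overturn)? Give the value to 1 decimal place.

Neutral buoyancy requires Δρ = 0, i.e. −α(T_deep − T_surf′) + β(S_deep − S_surf) = 0.
T_surf′ = T_deep − (β/α)·ΔS = 11.9 − (8.1 × 10⁻⁴/2.5 × 10⁻⁴)·(+0.63) = 9.859 °C.
Cooling required: 12.8 − (9.859) = 2.941 °C.

9.9 °C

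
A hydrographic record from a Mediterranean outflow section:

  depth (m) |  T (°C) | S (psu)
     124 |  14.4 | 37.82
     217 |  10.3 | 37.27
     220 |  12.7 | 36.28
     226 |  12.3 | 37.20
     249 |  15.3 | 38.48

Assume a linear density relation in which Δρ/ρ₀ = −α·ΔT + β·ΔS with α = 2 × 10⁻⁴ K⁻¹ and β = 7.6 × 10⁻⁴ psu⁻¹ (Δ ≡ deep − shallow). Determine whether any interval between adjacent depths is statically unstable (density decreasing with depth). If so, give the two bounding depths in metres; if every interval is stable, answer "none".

Evaluate Δρ/ρ₀ = −αΔT + βΔS across each adjacent pair:
  124–217 m: −αΔT+βΔS = −(2 × 10⁻⁴)(-4.1)+(7.6 × 10⁻⁴)(-0.55) = 4.0 × 10⁻⁴ → stable
  217–220 m: −αΔT+βΔS = −(2 × 10⁻⁴)(+2.4)+(7.6 × 10⁻⁴)(-0.99) = -1.2 × 10⁻³ → UNSTABLE
  220–226 m: −αΔT+βΔS = −(2 × 10⁻⁴)(-0.4)+(7.6 × 10⁻⁴)(+0.92) = 7.8 × 10⁻⁴ → stable
  226–249 m: −αΔT+βΔS = −(2 × 10⁻⁴)(+3.0)+(7.6 × 10⁻⁴)(+1.28) = 3.7 × 10⁻⁴ → stable
The 217–220 m interval has Δρ < 0: lighter water underlies denser water.

217–220 m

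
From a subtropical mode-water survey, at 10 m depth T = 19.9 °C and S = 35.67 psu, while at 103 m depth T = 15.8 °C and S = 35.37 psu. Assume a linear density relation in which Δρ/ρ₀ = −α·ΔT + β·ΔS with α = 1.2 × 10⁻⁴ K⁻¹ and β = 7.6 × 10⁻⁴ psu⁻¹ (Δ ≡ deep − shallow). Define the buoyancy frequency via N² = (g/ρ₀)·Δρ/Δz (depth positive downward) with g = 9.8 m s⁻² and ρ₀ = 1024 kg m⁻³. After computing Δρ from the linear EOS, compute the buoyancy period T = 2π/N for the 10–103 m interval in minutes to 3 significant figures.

19.9 min

ΔT = -4.1 K, ΔS = -0.30 psu (deep − shallow).
Δρ/ρ₀ = −αΔT + βΔS = 4.92 × 10⁻⁴ − 2.28 × 10⁻⁴ = 2.64 × 10⁻⁴, so Δρ ≈ 0.2703 kg m⁻³.
N² = (g/ρ₀)·Δρ/Δz = g·(Δρ/ρ₀)/Δz = 9.8 × 2.64 × 10⁻⁴ / 93 = 2.7819 × 10⁻⁵ s⁻².
N = √(2.7819 × 10⁻⁵) = 5.2744 × 10⁻³ rad s⁻¹ → T = 2π/N = 1.1913 × 10³ s = 19.855 min ≈ 19.9 min.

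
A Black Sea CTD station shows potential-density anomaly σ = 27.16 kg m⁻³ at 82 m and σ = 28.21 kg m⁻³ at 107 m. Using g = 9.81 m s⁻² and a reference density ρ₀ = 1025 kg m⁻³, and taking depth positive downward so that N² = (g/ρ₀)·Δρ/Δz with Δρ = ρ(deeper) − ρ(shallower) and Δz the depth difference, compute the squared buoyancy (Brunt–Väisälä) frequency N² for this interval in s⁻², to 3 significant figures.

Δρ = 1028.21 − 1027.16 = 1.05 kg m⁻³ over Δz = 107 − 82 = 25 m.
N² = (9.81/1025) × (1.05/25) = 4.0197 × 10⁻⁴ s⁻² ≈ 4.02 × 10⁻⁴ s⁻².
N² > 0, so the interval is statically stable.

4.02 × 10⁻⁴ s⁻²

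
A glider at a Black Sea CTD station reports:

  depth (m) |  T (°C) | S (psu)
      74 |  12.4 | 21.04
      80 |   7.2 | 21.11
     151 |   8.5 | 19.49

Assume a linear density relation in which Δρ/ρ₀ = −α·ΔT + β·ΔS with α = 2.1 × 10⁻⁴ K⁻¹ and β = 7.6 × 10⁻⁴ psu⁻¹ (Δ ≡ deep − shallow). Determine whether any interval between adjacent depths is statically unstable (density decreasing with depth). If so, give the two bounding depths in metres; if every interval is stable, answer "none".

Evaluate Δρ/ρ₀ = −αΔT + βΔS across each adjacent pair:
  74–80 m: −αΔT+βΔS = −(2.1 × 10⁻⁴)(-5.2)+(7.6 × 10⁻⁴)(+0.07) = 1.1 × 10⁻³ → stable
  80–151 m: −αΔT+βΔS = −(2.1 × 10⁻⁴)(+1.3)+(7.6 × 10⁻⁴)(-1.62) = -1.5 × 10⁻³ → UNSTABLE
The 80–151 m interval has Δρ < 0: lighter water underlies denser water.

80–151 m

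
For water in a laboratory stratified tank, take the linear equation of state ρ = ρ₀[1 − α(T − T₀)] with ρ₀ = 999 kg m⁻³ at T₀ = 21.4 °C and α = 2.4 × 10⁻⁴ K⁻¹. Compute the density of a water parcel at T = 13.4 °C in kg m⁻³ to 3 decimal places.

1000.918 kg m⁻³

T − T₀ = -8.0 K.
Bracket = 1 − α·(-8.0) = 1 + (1.92 × 10⁻³) = 1.0019200.
ρ = 999 × 1.0019200 = 1000.918 kg m⁻³.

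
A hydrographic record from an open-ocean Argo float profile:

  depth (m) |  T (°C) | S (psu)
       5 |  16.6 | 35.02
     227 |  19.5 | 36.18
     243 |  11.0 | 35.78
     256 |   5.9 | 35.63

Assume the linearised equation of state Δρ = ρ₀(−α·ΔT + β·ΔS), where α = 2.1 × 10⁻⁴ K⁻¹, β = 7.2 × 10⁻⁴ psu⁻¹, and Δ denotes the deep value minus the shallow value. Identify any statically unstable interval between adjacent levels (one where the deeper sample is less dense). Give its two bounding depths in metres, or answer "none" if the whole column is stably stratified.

none

Evaluate Δρ/ρ₀ = −αΔT + βΔS across each adjacent pair:
  5–227 m: −αΔT+βΔS = −(2.1 × 10⁻⁴)(+2.9)+(7.2 × 10⁻⁴)(+1.16) = 2.3 × 10⁻⁴ → stable
  227–243 m: −αΔT+βΔS = −(2.1 × 10⁻⁴)(-8.5)+(7.2 × 10⁻⁴)(-0.40) = 1.5 × 10⁻³ → stable
  243–256 m: −αΔT+βΔS = −(2.1 × 10⁻⁴)(-5.1)+(7.2 × 10⁻⁴)(-0.15) = 9.6 × 10⁻⁴ → stable
Every interval has Δρ > 0: the column is stably stratified throughout.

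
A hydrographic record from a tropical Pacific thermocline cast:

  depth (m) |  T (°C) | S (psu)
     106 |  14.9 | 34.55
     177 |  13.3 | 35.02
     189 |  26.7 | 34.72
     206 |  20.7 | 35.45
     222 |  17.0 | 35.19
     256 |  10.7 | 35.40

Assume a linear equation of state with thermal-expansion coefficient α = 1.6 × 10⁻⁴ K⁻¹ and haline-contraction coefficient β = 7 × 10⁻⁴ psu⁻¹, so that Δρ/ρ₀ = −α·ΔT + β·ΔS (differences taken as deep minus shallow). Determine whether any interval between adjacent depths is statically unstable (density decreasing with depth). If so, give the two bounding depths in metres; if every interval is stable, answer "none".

Evaluate Δρ/ρ₀ = −αΔT + βΔS across each adjacent pair:
  106–177 m: −αΔT+βΔS = −(1.6 × 10⁻⁴)(-1.6)+(7 × 10⁻⁴)(+0.47) = 5.9 × 10⁻⁴ → stable
  177–189 m: −αΔT+βΔS = −(1.6 × 10⁻⁴)(+13.4)+(7 × 10⁻⁴)(-0.30) = -2.4 × 10⁻³ → UNSTABLE
  189–206 m: −αΔT+βΔS = −(1.6 × 10⁻⁴)(-6.0)+(7 × 10⁻⁴)(+0.73) = 1.5 × 10⁻³ → stable
  206–222 m: −αΔT+βΔS = −(1.6 × 10⁻⁴)(-3.7)+(7 × 10⁻⁴)(-0.26) = 4.1 × 10⁻⁴ → stable
  222–256 m: −αΔT+βΔS = −(1.6 × 10⁻⁴)(-6.3)+(7 × 10⁻⁴)(+0.21) = 1.2 × 10⁻³ → stable
The 177–189 m interval has Δρ < 0: lighter water underlies denser water.

177–189 m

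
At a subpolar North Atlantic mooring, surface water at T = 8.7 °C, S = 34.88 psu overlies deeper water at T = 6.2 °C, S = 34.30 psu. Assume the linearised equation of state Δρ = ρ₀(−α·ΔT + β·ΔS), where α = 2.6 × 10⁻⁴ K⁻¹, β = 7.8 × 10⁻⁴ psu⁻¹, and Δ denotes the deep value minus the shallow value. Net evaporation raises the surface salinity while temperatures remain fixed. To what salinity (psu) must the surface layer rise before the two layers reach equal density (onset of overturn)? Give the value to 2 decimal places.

Neutral buoyancy requires −α(T_deep − T_surf) + β(S_deep − S_surf′) = 0.
S_surf′ = S_deep − (α/β)·ΔT = 34.30 − (2.6 × 10⁻⁴/7.8 × 10⁻⁴)·(-2.5) = 35.1333 psu.
Increase required: 35.1333 − 34.88 = 0.2533 psu.

35.13 psu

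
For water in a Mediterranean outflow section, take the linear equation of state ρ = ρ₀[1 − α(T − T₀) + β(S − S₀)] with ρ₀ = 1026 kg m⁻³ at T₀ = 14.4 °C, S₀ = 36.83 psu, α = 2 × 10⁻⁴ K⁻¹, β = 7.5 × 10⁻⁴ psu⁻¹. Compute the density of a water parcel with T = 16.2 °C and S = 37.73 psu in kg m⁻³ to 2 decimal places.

1026.32 kg m⁻³

T − T₀ = +1.8 K, S − S₀ = +0.90 psu.
Bracket = 1 − α·(+1.8) + β·(+0.90) = 1 + (3.15 × 10⁻⁴) = 1.0003150.
ρ = 1026 × 1.0003150 = 1026.32 kg m⁻³.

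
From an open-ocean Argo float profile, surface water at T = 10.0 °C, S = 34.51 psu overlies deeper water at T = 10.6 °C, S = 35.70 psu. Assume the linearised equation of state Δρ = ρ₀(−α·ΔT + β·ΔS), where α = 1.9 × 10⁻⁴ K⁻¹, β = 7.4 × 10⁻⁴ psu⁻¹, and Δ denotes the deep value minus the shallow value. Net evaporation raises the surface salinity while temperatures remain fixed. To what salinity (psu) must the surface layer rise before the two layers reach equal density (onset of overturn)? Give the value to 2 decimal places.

Neutral buoyancy requires −α(T_deep − T_surf) + β(S_deep − S_surf′) = 0.
S_surf′ = S_deep − (α/β)·ΔT = 35.70 − (1.9 × 10⁻⁴/7.4 × 10⁻⁴)·(+0.6) = 35.5459 psu.
Increase required: 35.5459 − 34.51 = 1.0359 psu.

35.55 psu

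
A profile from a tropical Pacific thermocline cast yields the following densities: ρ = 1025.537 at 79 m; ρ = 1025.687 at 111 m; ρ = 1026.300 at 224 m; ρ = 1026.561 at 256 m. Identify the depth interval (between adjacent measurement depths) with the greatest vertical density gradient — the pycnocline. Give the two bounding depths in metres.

Compute the density gradient over each adjacent pair:
  79–111 m: Δρ/Δz = 0.150/32 = 4.7 × 10⁻³ kg m⁻⁴
  111–224 m: Δρ/Δz = 0.613/113 = 5.4 × 10⁻³ kg m⁻⁴
  224–256 m: Δρ/Δz = 0.261/32 = 8.2 × 10⁻³ kg m⁻⁴
The largest gradient is in the 224–256 m interval — the pycnocline.

224–256 m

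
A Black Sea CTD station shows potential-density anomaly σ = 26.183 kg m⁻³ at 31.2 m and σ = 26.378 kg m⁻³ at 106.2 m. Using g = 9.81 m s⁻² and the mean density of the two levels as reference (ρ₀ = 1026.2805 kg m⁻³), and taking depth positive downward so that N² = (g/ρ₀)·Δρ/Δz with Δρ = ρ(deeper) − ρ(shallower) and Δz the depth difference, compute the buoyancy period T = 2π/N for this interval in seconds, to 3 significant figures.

Δρ = 1026.378 − 1026.183 = 0.195 kg m⁻³ over Δz = 106.2 − 31.2 = 75 m.
N² = (9.81/1026.2805) × (0.195/75) = 2.4853 × 10⁻⁵ s⁻².
N = √(2.4853 × 10⁻⁵) = 4.9853 × 10⁻³ rad s⁻¹, so T = 2π/N = 1.2603 × 10³ s ≈ 1.26 × 10³ s.

1.26 × 10³ s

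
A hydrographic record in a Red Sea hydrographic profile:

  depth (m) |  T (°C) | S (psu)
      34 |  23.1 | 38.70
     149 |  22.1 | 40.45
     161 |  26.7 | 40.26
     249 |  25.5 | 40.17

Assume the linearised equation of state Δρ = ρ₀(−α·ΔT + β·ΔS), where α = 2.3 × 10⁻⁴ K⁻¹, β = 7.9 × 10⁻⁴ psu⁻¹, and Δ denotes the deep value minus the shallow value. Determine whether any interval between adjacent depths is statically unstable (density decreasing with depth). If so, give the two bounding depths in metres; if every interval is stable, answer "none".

149–161 m

Evaluate Δρ/ρ₀ = −αΔT + βΔS across each adjacent pair:
  34–149 m: −αΔT+βΔS = −(2.3 × 10⁻⁴)(-1.0)+(7.9 × 10⁻⁴)(+1.75) = 1.6 × 10⁻³ → stable
  149–161 m: −αΔT+βΔS = −(2.3 × 10⁻⁴)(+4.6)+(7.9 × 10⁻⁴)(-0.19) = -1.2 × 10⁻³ → UNSTABLE
  161–249 m: −αΔT+βΔS = −(2.3 × 10⁻⁴)(-1.2)+(7.9 × 10⁻⁴)(-0.09) = 2.0 × 10⁻⁴ → stable
The 149–161 m interval has Δρ < 0: lighter water underlies denser water.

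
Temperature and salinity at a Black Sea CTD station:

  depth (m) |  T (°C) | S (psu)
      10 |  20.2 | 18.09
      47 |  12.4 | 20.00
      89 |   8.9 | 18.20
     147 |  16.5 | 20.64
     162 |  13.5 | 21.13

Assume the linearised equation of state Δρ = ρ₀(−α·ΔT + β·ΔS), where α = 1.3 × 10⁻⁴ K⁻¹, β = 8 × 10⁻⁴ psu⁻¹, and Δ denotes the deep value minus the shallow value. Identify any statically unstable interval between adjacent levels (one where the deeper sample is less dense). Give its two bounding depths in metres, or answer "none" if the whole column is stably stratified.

47–89 m

Evaluate Δρ/ρ₀ = −αΔT + βΔS across each adjacent pair:
  10–47 m: −αΔT+βΔS = −(1.3 × 10⁻⁴)(-7.8)+(8 × 10⁻⁴)(+1.91) = 2.5 × 10⁻³ → stable
  47–89 m: −αΔT+βΔS = −(1.3 × 10⁻⁴)(-3.5)+(8 × 10⁻⁴)(-1.80) = -9.9 × 10⁻⁴ → UNSTABLE
  89–147 m: −αΔT+βΔS = −(1.3 × 10⁻⁴)(+7.6)+(8 × 10⁻⁴)(+2.44) = 9.6 × 10⁻⁴ → stable
  147–162 m: −αΔT+βΔS = −(1.3 × 10⁻⁴)(-3.0)+(8 × 10⁻⁴)(+0.49) = 7.8 × 10⁻⁴ → stable
The 47–89 m interval has Δρ < 0: lighter water underlies denser water.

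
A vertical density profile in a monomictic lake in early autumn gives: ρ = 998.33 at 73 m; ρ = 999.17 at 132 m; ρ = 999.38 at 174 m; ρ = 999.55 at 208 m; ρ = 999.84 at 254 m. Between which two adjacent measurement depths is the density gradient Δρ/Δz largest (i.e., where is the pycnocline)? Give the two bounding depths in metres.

Compute the density gradient over each adjacent pair:
  73–132 m: Δρ/Δz = 0.84/59 = 0.014 kg m⁻⁴
  132–174 m: Δρ/Δz = 0.21/42 = 5.0 × 10⁻³ kg m⁻⁴
  174–208 m: Δρ/Δz = 0.17/34 = 5.0 × 10⁻³ kg m⁻⁴
  208–254 m: Δρ/Δz = 0.29/46 = 6.3 × 10⁻³ kg m⁻⁴
The largest gradient is in the 73–132 m interval — the pycnocline.

73–132 m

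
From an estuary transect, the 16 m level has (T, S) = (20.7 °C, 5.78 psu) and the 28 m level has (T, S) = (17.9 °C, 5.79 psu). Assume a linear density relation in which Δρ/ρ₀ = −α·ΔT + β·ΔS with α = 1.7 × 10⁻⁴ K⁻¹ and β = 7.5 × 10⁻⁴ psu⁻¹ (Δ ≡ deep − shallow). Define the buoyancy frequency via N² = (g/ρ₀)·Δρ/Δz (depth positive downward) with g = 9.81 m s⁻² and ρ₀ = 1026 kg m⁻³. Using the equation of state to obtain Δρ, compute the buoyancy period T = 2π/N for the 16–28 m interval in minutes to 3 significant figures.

5.27 min

ΔT = -2.8 K, ΔS = +0.01 psu (deep − shallow).
Δρ/ρ₀ = −αΔT + βΔS = 4.76 × 10⁻⁴ + 7.50 × 10⁻⁶ = 4.835 × 10⁻⁴, so Δρ ≈ 0.4961 kg m⁻³.
N² = (g/ρ₀)·Δρ/Δz = g·(Δρ/ρ₀)/Δz = 9.81 × 4.835 × 10⁻⁴ / 12 = 3.9526 × 10⁻⁴ s⁻².
N = √(3.9526 × 10⁻⁴) = 0.019881 rad s⁻¹ → T = 2π/N = 316.04 s = 5.2673 min ≈ 5.27 min.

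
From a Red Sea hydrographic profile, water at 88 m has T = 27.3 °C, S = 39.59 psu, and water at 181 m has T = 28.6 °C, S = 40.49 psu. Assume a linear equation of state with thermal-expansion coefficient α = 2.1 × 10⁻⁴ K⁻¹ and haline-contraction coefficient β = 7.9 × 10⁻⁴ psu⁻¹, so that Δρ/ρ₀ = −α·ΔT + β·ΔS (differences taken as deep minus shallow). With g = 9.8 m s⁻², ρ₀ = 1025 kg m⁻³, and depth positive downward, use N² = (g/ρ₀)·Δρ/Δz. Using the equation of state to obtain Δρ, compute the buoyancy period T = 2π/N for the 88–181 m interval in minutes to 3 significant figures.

ΔT = +1.3 K, ΔS = +0.90 psu (deep − shallow).
Δρ/ρ₀ = −αΔT + βΔS = -2.73 × 10⁻⁴ + 7.11 × 10⁻⁴ = 4.38 × 10⁻⁴, so Δρ ≈ 0.4490 kg m⁻³.
N² = (g/ρ₀)·Δρ/Δz = g·(Δρ/ρ₀)/Δz = 9.8 × 4.38 × 10⁻⁴ / 93 = 4.6155 × 10⁻⁵ s⁻².
N = √(4.6155 × 10⁻⁵) = 6.7937 × 10⁻³ rad s⁻¹ → T = 2π/N = 924.85 s = 15.414 min ≈ 15.4 min.

15.4 min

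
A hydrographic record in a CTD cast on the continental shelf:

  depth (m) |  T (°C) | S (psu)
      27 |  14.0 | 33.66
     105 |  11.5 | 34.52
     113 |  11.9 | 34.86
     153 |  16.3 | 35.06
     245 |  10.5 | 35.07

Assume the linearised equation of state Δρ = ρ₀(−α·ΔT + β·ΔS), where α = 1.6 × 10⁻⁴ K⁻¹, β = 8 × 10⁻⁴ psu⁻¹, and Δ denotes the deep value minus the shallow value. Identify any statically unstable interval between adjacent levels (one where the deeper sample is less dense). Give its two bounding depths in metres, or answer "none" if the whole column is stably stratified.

Evaluate Δρ/ρ₀ = −αΔT + βΔS across each adjacent pair:
  27–105 m: −αΔT+βΔS = −(1.6 × 10⁻⁴)(-2.5)+(8 × 10⁻⁴)(+0.86) = 1.1 × 10⁻³ → stable
  105–113 m: −αΔT+βΔS = −(1.6 × 10⁻⁴)(+0.4)+(8 × 10⁻⁴)(+0.34) = 2.1 × 10⁻⁴ → stable
  113–153 m: −αΔT+βΔS = −(1.6 × 10⁻⁴)(+4.4)+(8 × 10⁻⁴)(+0.20) = -5.4 × 10⁻⁴ → UNSTABLE
  153–245 m: −αΔT+βΔS = −(1.6 × 10⁻⁴)(-5.8)+(8 × 10⁻⁴)(+0.01) = 9.4 × 10⁻⁴ → stable
The 113–153 m interval has Δρ < 0: lighter water underlies denser water.

113–153 m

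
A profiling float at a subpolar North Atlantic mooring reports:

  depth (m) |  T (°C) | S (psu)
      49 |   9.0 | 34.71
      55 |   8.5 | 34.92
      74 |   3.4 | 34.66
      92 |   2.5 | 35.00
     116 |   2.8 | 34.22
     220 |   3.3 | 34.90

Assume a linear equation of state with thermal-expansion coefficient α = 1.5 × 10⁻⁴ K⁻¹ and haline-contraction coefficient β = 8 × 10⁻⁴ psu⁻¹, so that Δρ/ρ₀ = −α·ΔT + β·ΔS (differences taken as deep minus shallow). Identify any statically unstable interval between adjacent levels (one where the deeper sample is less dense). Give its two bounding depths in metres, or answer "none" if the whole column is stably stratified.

92–116 m

Evaluate Δρ/ρ₀ = −αΔT + βΔS across each adjacent pair:
  49–55 m: −αΔT+βΔS = −(1.5 × 10⁻⁴)(-0.5)+(8 × 10⁻⁴)(+0.21) = 2.4 × 10⁻⁴ → stable
  55–74 m: −αΔT+βΔS = −(1.5 × 10⁻⁴)(-5.1)+(8 × 10⁻⁴)(-0.26) = 5.6 × 10⁻⁴ → stable
  74–92 m: −αΔT+βΔS = −(1.5 × 10⁻⁴)(-0.9)+(8 × 10⁻⁴)(+0.34) = 4.1 × 10⁻⁴ → stable
  92–116 m: −αΔT+βΔS = −(1.5 × 10⁻⁴)(+0.3)+(8 × 10⁻⁴)(-0.78) = -6.7 × 10⁻⁴ → UNSTABLE
  116–220 m: −αΔT+βΔS = −(1.5 × 10⁻⁴)(+0.5)+(8 × 10⁻⁴)(+0.68) = 4.7 × 10⁻⁴ → stable
The 92–116 m interval has Δρ < 0: lighter water underlies denser water.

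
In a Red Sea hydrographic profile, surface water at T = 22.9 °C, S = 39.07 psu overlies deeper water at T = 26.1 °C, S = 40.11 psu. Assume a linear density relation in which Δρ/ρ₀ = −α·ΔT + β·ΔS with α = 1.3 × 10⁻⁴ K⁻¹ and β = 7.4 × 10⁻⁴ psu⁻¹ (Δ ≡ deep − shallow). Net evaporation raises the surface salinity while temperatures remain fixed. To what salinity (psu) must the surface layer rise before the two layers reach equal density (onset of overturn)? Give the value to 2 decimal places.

39.55 psu

Neutral buoyancy requires −α(T_deep − T_surf) + β(S_deep − S_surf′) = 0.
S_surf′ = S_deep − (α/β)·ΔT = 40.11 − (1.3 × 10⁻⁴/7.4 × 10⁻⁴)·(+3.2) = 39.5478 psu.
Increase required: 39.5478 − 39.07 = 0.4778 psu.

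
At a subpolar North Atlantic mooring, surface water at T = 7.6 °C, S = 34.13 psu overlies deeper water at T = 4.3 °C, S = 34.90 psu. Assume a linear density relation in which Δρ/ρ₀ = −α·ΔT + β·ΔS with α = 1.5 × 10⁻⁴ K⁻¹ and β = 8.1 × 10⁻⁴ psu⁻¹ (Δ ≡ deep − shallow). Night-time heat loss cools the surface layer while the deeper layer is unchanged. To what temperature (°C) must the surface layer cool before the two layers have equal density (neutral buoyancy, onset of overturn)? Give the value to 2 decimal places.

Neutral buoyancy requires Δρ = 0, i.e. −α(T_deep − T_surf′) + β(S_deep − S_surf) = 0.
T_surf′ = T_deep − (β/α)·ΔS = 4.3 − (8.1 × 10⁻⁴/1.5 × 10⁻⁴)·(+0.77) = 0.1420 °C.
Cooling required: 7.6 − (0.1420) = 7.4580 °C.

0.14 °C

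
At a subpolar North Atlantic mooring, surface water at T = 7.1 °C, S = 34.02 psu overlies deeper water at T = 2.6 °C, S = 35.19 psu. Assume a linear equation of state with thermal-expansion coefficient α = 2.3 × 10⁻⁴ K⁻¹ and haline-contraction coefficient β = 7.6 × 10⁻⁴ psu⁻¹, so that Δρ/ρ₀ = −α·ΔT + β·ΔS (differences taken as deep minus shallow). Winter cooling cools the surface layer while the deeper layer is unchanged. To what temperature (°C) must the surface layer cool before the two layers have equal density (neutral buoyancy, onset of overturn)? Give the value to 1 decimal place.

Neutral buoyancy requires Δρ = 0, i.e. −α(T_deep − T_surf′) + β(S_deep − S_surf) = 0.
T_surf′ = T_deep − (β/α)·ΔS = 2.6 − (7.6 × 10⁻⁴/2.3 × 10⁻⁴)·(+1.17) = -1.266 °C.
Cooling required: 7.1 − (-1.266) = 8.366 °C.

-1.3 °C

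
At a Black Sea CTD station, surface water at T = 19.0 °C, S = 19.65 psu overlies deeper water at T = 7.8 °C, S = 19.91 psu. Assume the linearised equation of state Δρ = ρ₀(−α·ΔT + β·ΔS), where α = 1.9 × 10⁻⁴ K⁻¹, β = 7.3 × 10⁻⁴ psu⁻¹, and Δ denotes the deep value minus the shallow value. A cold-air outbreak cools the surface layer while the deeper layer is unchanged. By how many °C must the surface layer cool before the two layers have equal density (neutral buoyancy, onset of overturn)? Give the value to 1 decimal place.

Neutral buoyancy requires Δρ = 0, i.e. −α(T_deep − T_surf′) + β(S_deep − S_surf) = 0.
T_surf′ = T_deep − (β/α)·ΔS = 7.8 − (7.3 × 10⁻⁴/1.9 × 10⁻⁴)·(+0.26) = 6.801 °C.
Cooling required: 19.0 − (6.801) = 12.199 °C.

12.2 °C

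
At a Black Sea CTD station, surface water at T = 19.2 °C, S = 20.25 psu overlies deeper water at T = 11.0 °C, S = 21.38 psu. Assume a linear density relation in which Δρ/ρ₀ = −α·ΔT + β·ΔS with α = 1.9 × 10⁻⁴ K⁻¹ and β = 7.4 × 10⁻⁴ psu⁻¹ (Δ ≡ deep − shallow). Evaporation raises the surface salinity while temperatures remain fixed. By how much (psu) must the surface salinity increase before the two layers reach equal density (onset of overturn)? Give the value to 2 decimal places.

Neutral buoyancy requires −α(T_deep − T_surf) + β(S_deep − S_surf′) = 0.
S_surf′ = S_deep − (α/β)·ΔT = 21.38 − (1.9 × 10⁻⁴/7.4 × 10⁻⁴)·(-8.2) = 23.4854 psu.
Increase required: 23.4854 − 20.25 = 3.2354 psu.

3.24 psu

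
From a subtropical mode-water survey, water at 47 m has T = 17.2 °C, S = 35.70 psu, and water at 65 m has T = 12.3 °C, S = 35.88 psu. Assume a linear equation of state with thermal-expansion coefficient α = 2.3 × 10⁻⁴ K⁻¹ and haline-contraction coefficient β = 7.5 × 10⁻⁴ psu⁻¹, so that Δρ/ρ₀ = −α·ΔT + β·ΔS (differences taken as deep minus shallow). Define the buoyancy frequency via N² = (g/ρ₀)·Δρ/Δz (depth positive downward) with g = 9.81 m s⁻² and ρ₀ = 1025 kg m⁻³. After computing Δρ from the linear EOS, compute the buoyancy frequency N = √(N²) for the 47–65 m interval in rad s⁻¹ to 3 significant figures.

ΔT = -4.9 K, ΔS = +0.18 psu (deep − shallow).
Δρ/ρ₀ = −αΔT + βΔS = 1.127 × 10⁻³ + 1.35 × 10⁻⁴ = 1.262 × 10⁻³, so Δρ ≈ 1.294 kg m⁻³.
N² = (g/ρ₀)·Δρ/Δz = g·(Δρ/ρ₀)/Δz = 9.81 × 1.262 × 10⁻³ / 18 = 6.8779 × 10⁻⁴ s⁻².
N = √(6.8779 × 10⁻⁴) = 0.026226 rad s⁻¹ ≈ 0.0262 rad s⁻¹.

0.0262 rad s⁻¹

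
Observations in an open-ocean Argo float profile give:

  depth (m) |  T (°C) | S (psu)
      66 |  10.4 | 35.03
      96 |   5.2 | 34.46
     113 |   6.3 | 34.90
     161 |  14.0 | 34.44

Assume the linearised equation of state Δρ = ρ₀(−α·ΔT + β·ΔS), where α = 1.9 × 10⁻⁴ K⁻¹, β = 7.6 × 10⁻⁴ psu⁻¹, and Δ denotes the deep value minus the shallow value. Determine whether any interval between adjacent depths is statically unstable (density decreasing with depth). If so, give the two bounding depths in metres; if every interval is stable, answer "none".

113–161 m

Evaluate Δρ/ρ₀ = −αΔT + βΔS across each adjacent pair:
  66–96 m: −αΔT+βΔS = −(1.9 × 10⁻⁴)(-5.2)+(7.6 × 10⁻⁴)(-0.57) = 5.5 × 10⁻⁴ → stable
  96–113 m: −αΔT+βΔS = −(1.9 × 10⁻⁴)(+1.1)+(7.6 × 10⁻⁴)(+0.44) = 1.3 × 10⁻⁴ → stable
  113–161 m: −αΔT+βΔS = −(1.9 × 10⁻⁴)(+7.7)+(7.6 × 10⁻⁴)(-0.46) = -1.8 × 10⁻³ → UNSTABLE
The 113–161 m interval has Δρ < 0: lighter water underlies denser water.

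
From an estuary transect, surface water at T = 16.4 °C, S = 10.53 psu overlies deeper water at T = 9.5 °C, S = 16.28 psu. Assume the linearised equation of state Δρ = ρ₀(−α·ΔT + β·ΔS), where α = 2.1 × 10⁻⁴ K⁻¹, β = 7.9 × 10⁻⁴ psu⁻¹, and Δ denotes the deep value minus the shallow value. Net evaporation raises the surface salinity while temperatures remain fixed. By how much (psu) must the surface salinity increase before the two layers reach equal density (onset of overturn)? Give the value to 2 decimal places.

Neutral buoyancy requires −α(T_deep − T_surf) + β(S_deep − S_surf′) = 0.
S_surf′ = S_deep − (α/β)·ΔT = 16.28 − (2.1 × 10⁻⁴/7.9 × 10⁻⁴)·(-6.9) = 18.1142 psu.
Increase required: 18.1142 − 10.53 = 7.5842 psu.

7.58 psu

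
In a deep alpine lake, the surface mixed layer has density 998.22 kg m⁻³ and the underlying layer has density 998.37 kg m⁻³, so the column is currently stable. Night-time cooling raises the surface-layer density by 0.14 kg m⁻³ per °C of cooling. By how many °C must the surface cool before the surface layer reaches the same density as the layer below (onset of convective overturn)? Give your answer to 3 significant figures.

Density deficit of the surface layer: 998.37 − 998.22 = 0.15 kg m⁻³.
Required change = 0.15 / 0.14 = 1.07 °C.

1.07 °C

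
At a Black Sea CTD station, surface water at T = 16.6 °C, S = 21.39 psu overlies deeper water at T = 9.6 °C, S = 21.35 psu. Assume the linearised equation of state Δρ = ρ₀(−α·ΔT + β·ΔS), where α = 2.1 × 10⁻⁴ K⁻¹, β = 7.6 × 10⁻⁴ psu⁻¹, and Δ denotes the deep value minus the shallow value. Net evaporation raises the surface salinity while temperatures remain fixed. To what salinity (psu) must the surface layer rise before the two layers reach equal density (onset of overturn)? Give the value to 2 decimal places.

23.28 psu

Neutral buoyancy requires −α(T_deep − T_surf) + β(S_deep − S_surf′) = 0.
S_surf′ = S_deep − (α/β)·ΔT = 21.35 − (2.1 × 10⁻⁴/7.6 × 10⁻⁴)·(-7.0) = 23.2842 psu.
Increase required: 23.2842 − 21.39 = 1.8942 psu.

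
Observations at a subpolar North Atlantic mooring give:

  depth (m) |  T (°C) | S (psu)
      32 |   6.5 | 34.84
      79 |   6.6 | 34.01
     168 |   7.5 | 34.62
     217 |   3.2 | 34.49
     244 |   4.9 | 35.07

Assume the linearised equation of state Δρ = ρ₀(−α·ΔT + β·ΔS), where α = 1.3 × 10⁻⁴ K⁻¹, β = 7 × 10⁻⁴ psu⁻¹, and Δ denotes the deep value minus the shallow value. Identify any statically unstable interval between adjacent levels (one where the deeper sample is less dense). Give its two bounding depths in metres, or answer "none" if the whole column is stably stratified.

Evaluate Δρ/ρ₀ = −αΔT + βΔS across each adjacent pair:
  32–79 m: −αΔT+βΔS = −(1.3 × 10⁻⁴)(+0.1)+(7 × 10⁻⁴)(-0.83) = -5.9 × 10⁻⁴ → UNSTABLE
  79–168 m: −αΔT+βΔS = −(1.3 × 10⁻⁴)(+0.9)+(7 × 10⁻⁴)(+0.61) = 3.1 × 10⁻⁴ → stable
  168–217 m: −αΔT+βΔS = −(1.3 × 10⁻⁴)(-4.3)+(7 × 10⁻⁴)(-0.13) = 4.7 × 10⁻⁴ → stable
  217–244 m: −αΔT+βΔS = −(1.3 × 10⁻⁴)(+1.7)+(7 × 10⁻⁴)(+0.58) = 1.8 × 10⁻⁴ → stable
The 32–79 m interval has Δρ < 0: lighter water underlies denser water.

32–79 m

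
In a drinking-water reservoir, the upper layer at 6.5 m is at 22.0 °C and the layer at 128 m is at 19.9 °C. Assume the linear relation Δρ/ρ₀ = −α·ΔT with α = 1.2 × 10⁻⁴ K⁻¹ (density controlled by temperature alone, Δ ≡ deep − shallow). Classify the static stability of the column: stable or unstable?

stable

ΔT = 19.9 − 22.0 = -2.1 K, so Δρ/ρ₀ = −αΔT = 2.52 × 10⁻⁴.
Δρ/ρ₀ > 0, so Δρ > 0: deeper water is denser → statically stable.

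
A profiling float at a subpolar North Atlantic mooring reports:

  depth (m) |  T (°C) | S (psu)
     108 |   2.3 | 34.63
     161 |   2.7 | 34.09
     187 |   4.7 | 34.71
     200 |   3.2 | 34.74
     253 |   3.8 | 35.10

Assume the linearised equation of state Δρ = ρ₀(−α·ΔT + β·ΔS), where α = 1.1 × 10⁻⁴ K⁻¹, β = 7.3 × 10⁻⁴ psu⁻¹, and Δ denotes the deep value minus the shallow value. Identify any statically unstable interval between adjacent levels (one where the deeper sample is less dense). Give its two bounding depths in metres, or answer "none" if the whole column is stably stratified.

108–161 m

Evaluate Δρ/ρ₀ = −αΔT + βΔS across each adjacent pair:
  108–161 m: −αΔT+βΔS = −(1.1 × 10⁻⁴)(+0.4)+(7.3 × 10⁻⁴)(-0.54) = -4.4 × 10⁻⁴ → UNSTABLE
  161–187 m: −αΔT+βΔS = −(1.1 × 10⁻⁴)(+2.0)+(7.3 × 10⁻⁴)(+0.62) = 2.3 × 10⁻⁴ → stable
  187–200 m: −αΔT+βΔS = −(1.1 × 10⁻⁴)(-1.5)+(7.3 × 10⁻⁴)(+0.03) = 1.9 × 10⁻⁴ → stable
  200–253 m: −αΔT+βΔS = −(1.1 × 10⁻⁴)(+0.6)+(7.3 × 10⁻⁴)(+0.36) = 2.0 × 10⁻⁴ → stable
The 108–161 m interval has Δρ < 0: lighter water underlies denser water.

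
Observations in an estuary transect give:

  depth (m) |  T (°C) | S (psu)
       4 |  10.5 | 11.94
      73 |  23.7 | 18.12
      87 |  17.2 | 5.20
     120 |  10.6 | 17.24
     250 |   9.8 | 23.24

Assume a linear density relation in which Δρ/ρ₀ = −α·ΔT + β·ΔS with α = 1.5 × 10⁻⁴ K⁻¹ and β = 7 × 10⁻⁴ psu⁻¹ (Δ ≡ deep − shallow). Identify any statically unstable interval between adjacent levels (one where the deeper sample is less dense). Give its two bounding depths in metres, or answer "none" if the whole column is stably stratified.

Evaluate Δρ/ρ₀ = −αΔT + βΔS across each adjacent pair:
  4–73 m: −αΔT+βΔS = −(1.5 × 10⁻⁴)(+13.2)+(7 × 10⁻⁴)(+6.18) = 2.3 × 10⁻³ → stable
  73–87 m: −αΔT+βΔS = −(1.5 × 10⁻⁴)(-6.5)+(7 × 10⁻⁴)(-12.92) = -8.1 × 10⁻³ → UNSTABLE
  87–120 m: −αΔT+βΔS = −(1.5 × 10⁻⁴)(-6.6)+(7 × 10⁻⁴)(+12.04) = 9.4 × 10⁻³ → stable
  120–250 m: −αΔT+βΔS = −(1.5 × 10⁻⁴)(-0.8)+(7 × 10⁻⁴)(+6.00) = 4.3 × 10⁻³ → stable
The 73–87 m interval has Δρ < 0: lighter water underlies denser water.

73–87 m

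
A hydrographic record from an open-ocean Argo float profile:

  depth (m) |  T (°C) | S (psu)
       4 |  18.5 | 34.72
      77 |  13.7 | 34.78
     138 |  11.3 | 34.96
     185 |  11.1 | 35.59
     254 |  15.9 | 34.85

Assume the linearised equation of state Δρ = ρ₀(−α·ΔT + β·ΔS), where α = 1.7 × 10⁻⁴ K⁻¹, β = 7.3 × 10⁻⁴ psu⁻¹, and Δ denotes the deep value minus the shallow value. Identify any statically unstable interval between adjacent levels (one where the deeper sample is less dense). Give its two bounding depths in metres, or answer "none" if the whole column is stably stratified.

Evaluate Δρ/ρ₀ = −αΔT + βΔS across each adjacent pair:
  4–77 m: −αΔT+βΔS = −(1.7 × 10⁻⁴)(-4.8)+(7.3 × 10⁻⁴)(+0.06) = 8.6 × 10⁻⁴ → stable
  77–138 m: −αΔT+βΔS = −(1.7 × 10⁻⁴)(-2.4)+(7.3 × 10⁻⁴)(+0.18) = 5.4 × 10⁻⁴ → stable
  138–185 m: −αΔT+βΔS = −(1.7 × 10⁻⁴)(-0.2)+(7.3 × 10⁻⁴)(+0.63) = 4.9 × 10⁻⁴ → stable
  185–254 m: −αΔT+βΔS = −(1.7 × 10⁻⁴)(+4.8)+(7.3 × 10⁻⁴)(-0.74) = -1.4 × 10⁻³ → UNSTABLE
The 185–254 m interval has Δρ < 0: lighter water underlies denser water.

185–254 m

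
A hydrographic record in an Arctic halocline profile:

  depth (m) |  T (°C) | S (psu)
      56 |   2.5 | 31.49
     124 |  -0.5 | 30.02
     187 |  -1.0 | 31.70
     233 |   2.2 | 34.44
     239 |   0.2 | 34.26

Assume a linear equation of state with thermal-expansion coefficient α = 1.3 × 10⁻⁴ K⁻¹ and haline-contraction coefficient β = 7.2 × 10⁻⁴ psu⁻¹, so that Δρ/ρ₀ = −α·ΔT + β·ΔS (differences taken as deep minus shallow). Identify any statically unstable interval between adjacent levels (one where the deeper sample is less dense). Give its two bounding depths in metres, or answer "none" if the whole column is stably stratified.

Evaluate Δρ/ρ₀ = −αΔT + βΔS across each adjacent pair:
  56–124 m: −αΔT+βΔS = −(1.3 × 10⁻⁴)(-3.0)+(7.2 × 10⁻⁴)(-1.47) = -6.7 × 10⁻⁴ → UNSTABLE
  124–187 m: −αΔT+βΔS = −(1.3 × 10⁻⁴)(-0.5)+(7.2 × 10⁻⁴)(+1.68) = 1.3 × 10⁻³ → stable
  187–233 m: −αΔT+βΔS = −(1.3 × 10⁻⁴)(+3.2)+(7.2 × 10⁻⁴)(+2.74) = 1.6 × 10⁻³ → stable
  233–239 m: −αΔT+βΔS = −(1.3 × 10⁻⁴)(-2.0)+(7.2 × 10⁻⁴)(-0.18) = 1.3 × 10⁻⁴ → stable
The 56–124 m interval has Δρ < 0: lighter water underlies denser water.

56–124 m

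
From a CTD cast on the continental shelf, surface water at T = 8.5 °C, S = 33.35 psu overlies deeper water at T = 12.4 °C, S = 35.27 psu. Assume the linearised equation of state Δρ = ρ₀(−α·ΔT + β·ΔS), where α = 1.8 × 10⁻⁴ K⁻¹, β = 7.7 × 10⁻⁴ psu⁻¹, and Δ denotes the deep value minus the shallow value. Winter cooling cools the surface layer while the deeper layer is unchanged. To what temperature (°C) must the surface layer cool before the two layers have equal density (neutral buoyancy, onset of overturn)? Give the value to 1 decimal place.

Neutral buoyancy requires Δρ = 0, i.e. −α(T_deep − T_surf′) + β(S_deep − S_surf) = 0.
T_surf′ = T_deep − (β/α)·ΔS = 12.4 − (7.7 × 10⁻⁴/1.8 × 10⁻⁴)·(+1.92) = 4.187 °C.
Cooling required: 8.5 − (4.187) = 4.313 °C.

4.2 °C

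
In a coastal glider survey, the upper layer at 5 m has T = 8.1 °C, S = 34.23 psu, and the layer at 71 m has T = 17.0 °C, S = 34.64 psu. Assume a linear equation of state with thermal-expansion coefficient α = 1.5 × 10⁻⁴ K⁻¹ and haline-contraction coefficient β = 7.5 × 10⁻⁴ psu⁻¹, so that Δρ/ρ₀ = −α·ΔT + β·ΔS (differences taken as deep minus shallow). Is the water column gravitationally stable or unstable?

ΔT = 17.0 − 8.1 = +8.9 K and ΔS = 34.64 − 34.23 = +0.41 psu (deep − shallow).
−αΔT = -1.335 × 10⁻³; βΔS = 3.075 × 10⁻⁴; sum Δρ/ρ₀ = -1.0275 × 10⁻³.
Δρ/ρ₀ < 0, so Δρ < 0: deeper water is lighter → statically unstable; the column would overturn.

unstable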